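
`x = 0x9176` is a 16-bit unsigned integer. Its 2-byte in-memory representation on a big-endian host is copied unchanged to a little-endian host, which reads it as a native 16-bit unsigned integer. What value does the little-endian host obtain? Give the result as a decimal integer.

30353

Stored big-endian, the bytes at ascending addresses are 91 76.
Read back as little-endian, the first byte is least significant, giving 0x7691.
0x7691 = 30353.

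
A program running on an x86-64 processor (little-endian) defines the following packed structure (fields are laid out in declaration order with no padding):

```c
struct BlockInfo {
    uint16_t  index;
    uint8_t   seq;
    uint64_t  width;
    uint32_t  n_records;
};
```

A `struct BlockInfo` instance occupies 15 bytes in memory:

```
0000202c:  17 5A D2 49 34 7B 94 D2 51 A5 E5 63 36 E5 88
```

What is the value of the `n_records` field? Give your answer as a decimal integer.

2296723043

`n_records` follows `index` (2 B), `seq` (1 B), `width` (8 B), so it starts at offset 2 + 1 + 8 = 11 and occupies 4 bytes.
Bytes at offsets 11..14: 63 36 E5 88.
In little-endian order the low byte comes first in memory.
Reassemble most-significant byte first: 88 E5 36 63 → 0x88E53663.
0x88E53663 = 2296723043.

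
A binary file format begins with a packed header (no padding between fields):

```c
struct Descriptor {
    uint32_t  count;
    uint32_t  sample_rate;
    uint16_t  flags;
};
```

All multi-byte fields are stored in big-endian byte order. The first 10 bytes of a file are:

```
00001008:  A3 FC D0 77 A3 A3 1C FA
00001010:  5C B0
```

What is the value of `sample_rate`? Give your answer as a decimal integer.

2745375994

`sample_rate` follows `count` (4 bytes), so it starts at byte offset 4 and occupies 4 bytes.
Bytes at offsets 4..7: A3 A3 1C FA.
In big-endian order the high byte comes first in memory.
The bytes are already most-significant first: 0xA3A31CFA.
0xA3A31CFA = 2745375994.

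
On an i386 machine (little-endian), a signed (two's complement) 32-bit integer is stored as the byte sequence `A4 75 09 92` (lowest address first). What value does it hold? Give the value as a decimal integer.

Little-endian: lowest address holds the least-significant byte.
Reassemble most-significant byte first: 92 09 75 A4 → 0x920975A4.
Top bit is set, so as a signed 32-bit value this is 0x920975A4 − 2^32 = -1844873820.

-1844873820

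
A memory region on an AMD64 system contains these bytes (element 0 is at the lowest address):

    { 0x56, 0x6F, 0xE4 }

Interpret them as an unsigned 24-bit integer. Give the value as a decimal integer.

14970710

Little-endian: lowest address holds the least-significant byte.
Reassemble most-significant byte first: E4 6F 56 → 0xE46F56.
0xE46F56 = 14970710.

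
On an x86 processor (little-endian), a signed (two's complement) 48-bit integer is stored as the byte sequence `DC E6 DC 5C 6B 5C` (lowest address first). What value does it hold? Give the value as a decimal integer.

In little-endian order the low byte comes first in memory.
Reassemble most-significant byte first: 5C 6B 5C DC E6 DC → 0x5C6B5CDCE6DC.
0x5C6B5CDCE6DC = 101616189236956.

101616189236956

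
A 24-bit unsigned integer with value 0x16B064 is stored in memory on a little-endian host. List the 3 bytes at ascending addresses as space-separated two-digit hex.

64 B0 16

Split into bytes (most-significant first): 16 B0 64.
Little-endian: lowest address holds the least-significant byte.
So at ascending addresses the bytes are 64 B0 16.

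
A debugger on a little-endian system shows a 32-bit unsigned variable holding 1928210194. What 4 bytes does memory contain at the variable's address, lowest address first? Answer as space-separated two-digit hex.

1928210194 in hexadecimal, padded to 32 bits, is 0x72EE2712.
Split into bytes (most-significant first): 72 EE 27 12.
Little-endian: lowest address holds the least-significant byte.
So at ascending addresses the bytes are 12 27 EE 72.

12 27 EE 72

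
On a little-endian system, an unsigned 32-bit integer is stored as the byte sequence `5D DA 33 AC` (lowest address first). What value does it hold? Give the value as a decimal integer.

2889079389

In little-endian order the low byte comes first in memory.
Reassemble most-significant byte first: AC 33 DA 5D → 0xAC33DA5D.
0xAC33DA5D = 2889079389.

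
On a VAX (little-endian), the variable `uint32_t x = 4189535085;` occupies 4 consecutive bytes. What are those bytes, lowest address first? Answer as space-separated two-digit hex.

6D 3B B7 F9

4189535085 in hexadecimal, padded to 32 bits, is 0xF9B73B6D.
Split into bytes (most-significant first): F9 B7 3B 6D.
In little-endian order the low byte comes first in memory.
So at ascending addresses the bytes are 6D 3B B7 F9.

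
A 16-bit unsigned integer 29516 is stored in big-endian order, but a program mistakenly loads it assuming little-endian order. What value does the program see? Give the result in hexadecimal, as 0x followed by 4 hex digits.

0x4C73

29516 in 16-bit hexadecimal is 0x734C.
Stored big-endian, the bytes at ascending addresses are 73 4C.
Read back as little-endian, the first byte is least significant, giving 0x4C73.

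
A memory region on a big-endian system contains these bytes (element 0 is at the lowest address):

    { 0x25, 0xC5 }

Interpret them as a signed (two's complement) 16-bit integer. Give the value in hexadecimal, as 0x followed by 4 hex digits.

Big-endian stores the most-significant byte at the lowest address.
The bytes are already most-significant first: 0x25C5.

0x25C5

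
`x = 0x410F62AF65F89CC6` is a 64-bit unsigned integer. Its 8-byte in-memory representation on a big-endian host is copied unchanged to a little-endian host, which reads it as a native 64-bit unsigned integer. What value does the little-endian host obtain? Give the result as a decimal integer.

Stored big-endian, the bytes at ascending addresses are 41 0F 62 AF 65 F8 9C C6.
Read back as little-endian, the first byte is least significant, giving 0xC69CF865AF620F41.
0xC69CF865AF620F41 = 14311586831494418241.

14311586831494418241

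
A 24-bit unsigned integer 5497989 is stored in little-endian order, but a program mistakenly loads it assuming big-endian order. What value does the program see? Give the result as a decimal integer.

8774739

5497989 in 24-bit hexadecimal is 0x53E485.
Stored little-endian, the bytes at ascending addresses are 85 E4 53.
Read back as big-endian, the last byte is least significant, giving 0x85E453.
0x85E453 = 8774739.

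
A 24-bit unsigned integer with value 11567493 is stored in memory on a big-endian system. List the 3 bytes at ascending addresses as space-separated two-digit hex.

11567493 in hexadecimal, padded to 24 bits, is 0xB08185.
Split into bytes (most-significant first): B0 81 85.
In big-endian order the high byte comes first in memory.
So the memory order matches the most-significant-first order: B0 81 85.

B0 81 85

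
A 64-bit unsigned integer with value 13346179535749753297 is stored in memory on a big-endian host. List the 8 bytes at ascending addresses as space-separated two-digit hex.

13346179535749753297 in hexadecimal, padded to 64 bits, is 0xB9372793A0F3A9D1.
Split into bytes (most-significant first): B9 37 27 93 A0 F3 A9 D1.
Big-endian: lowest address holds the most-significant byte.
So the memory order matches the most-significant-first order: B9 37 27 93 A0 F3 A9 D1.

B9 37 27 93 A0 F3 A9 D1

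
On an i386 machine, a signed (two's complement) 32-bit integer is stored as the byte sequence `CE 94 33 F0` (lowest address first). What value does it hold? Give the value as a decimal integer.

Little-endian: lowest address holds the least-significant byte.
Reassemble most-significant byte first: F0 33 94 CE → 0xF03394CE.
Top bit is set, so as a signed 32-bit value this is 0xF03394CE − 2^32 = -265055026.

-265055026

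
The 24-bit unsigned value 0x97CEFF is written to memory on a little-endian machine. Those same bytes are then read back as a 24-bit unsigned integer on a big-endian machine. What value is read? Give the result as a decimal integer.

Stored little-endian, the bytes at ascending addresses are FF CE 97.
Read back as big-endian, the last byte is least significant, giving 0xFFCE97.
0xFFCE97 = 16764567.

16764567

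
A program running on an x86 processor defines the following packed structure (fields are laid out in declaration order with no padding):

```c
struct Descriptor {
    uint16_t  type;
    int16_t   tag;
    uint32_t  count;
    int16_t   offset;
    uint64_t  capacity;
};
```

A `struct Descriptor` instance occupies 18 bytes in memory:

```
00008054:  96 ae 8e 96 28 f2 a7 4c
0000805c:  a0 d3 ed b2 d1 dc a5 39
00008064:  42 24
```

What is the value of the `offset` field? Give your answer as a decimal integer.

`offset` follows `type` (2 B), `tag` (2 B), `count` (4 B), so it starts at offset 2 + 2 + 4 = 8 and occupies 2 bytes.
Bytes at offsets 8..9: A0 D3.
In little-endian order the low byte comes first in memory.
Reassemble most-significant byte first: D3 A0 → 0xD3A0.
Top bit is set, so as a signed 16-bit value this is 0xD3A0 − 2^16 = -11360.

-11360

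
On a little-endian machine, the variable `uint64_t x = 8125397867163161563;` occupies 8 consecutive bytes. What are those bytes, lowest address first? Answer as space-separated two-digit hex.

8125397867163161563 in hexadecimal, padded to 64 bits, is 0x70C3364F5AFA13DB.
Split into bytes (most-significant first): 70 C3 36 4F 5A FA 13 DB.
Little-endian stores the least-significant byte at the lowest address.
So at ascending addresses the bytes are DB 13 FA 5A 4F 36 C3 70.

DB 13 FA 5A 4F 36 C3 70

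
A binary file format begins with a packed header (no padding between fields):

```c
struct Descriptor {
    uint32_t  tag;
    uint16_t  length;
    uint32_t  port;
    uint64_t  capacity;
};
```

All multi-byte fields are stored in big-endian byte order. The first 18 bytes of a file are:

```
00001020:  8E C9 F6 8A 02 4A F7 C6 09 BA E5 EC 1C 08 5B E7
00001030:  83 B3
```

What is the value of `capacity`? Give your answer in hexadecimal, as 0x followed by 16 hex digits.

`capacity` follows `tag` (4 B), `length` (2 B), `port` (4 B), so it starts at offset 4 + 2 + 4 = 10 and occupies 8 bytes.
Bytes at offsets 10..17: E5 EC 1C 08 5B E7 83 B3.
Big-endian: lowest address holds the most-significant byte.
The bytes are already most-significant first: 0xE5EC1C085BE783B3.

0xE5EC1C085BE783B3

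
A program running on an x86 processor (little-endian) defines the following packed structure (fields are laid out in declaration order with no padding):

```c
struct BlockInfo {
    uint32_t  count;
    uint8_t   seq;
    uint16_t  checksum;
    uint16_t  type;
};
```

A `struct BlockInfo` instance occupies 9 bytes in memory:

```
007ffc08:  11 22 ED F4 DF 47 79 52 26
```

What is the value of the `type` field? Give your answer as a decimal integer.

9810

`type` follows `count` (4 B), `seq` (1 B), `checksum` (2 B), so it starts at offset 4 + 1 + 2 = 7 and occupies 2 bytes.
Bytes at offsets 7..8: 52 26.
Little-endian: lowest address holds the least-significant byte.
Reassemble most-significant byte first: 26 52 → 0x2652.
0x2652 = 9810.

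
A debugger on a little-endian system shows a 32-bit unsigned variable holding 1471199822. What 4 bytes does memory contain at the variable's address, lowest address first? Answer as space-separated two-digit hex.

4E BA B0 57

1471199822 in hexadecimal, padded to 32 bits, is 0x57B0BA4E.
Split into bytes (most-significant first): 57 B0 BA 4E.
In little-endian order the low byte comes first in memory.
So at ascending addresses the bytes are 4E BA B0 57.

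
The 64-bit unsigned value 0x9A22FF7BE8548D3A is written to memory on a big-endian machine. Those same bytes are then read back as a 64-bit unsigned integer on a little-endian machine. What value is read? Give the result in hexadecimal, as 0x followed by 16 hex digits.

0x3A8D54E87BFF229A

Stored big-endian, the bytes at ascending addresses are 9A 22 FF 7B E8 54 8D 3A.
Read back as little-endian, the first byte is least significant, giving 0x3A8D54E87BFF229A.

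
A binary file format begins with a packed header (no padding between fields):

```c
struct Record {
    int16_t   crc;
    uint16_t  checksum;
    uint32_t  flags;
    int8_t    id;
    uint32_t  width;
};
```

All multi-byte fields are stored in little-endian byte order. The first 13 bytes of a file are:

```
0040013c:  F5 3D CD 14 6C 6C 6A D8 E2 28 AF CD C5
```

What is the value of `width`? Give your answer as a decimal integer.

3318591272

`width` follows `crc` (2 B), `checksum` (2 B), `flags` (4 B), `id` (1 B), so it starts at offset 2 + 2 + 4 + 1 = 9 and occupies 4 bytes.
Bytes at offsets 9..12: 28 AF CD C5.
Little-endian stores the least-significant byte at the lowest address.
Reassemble most-significant byte first: C5 CD AF 28 → 0xC5CDAF28.
0xC5CDAF28 = 3318591272.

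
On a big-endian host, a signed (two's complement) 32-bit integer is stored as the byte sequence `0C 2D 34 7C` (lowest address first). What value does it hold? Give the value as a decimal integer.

Big-endian stores the most-significant byte at the lowest address.
The bytes are already most-significant first: 0x0C2D347C.
0x0C2D347C = 204289148.

204289148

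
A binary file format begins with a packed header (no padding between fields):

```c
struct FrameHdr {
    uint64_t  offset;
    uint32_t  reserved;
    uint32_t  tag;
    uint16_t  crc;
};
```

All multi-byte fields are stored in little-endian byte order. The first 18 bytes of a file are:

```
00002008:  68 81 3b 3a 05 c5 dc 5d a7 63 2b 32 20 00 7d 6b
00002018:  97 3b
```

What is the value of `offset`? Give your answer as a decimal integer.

6763497366646129000

`offset` is the first field, at byte offset 0, occupying 8 bytes.
Bytes at offsets 0..7: 68 81 3B 3A 05 C5 DC 5D.
Little-endian: lowest address holds the least-significant byte.
Reassemble most-significant byte first: 5D DC C5 05 3A 3B 81 68 → 0x5DDCC5053A3B8168.
0x5DDCC5053A3B8168 = 6763497366646129000.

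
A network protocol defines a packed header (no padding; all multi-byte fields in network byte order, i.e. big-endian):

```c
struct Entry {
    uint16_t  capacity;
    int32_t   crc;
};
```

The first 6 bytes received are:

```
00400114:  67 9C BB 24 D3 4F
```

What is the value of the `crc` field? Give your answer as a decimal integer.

-1155214513

`crc` follows `capacity` (2 bytes), so it starts at byte offset 2 and occupies 4 bytes.
Bytes at offsets 2..5: BB 24 D3 4F.
Big-endian stores the most-significant byte at the lowest address.
The bytes are already most-significant first: 0xBB24D34F.
Top bit is set, so as a signed 32-bit value this is 0xBB24D34F − 2^32 = -1155214513.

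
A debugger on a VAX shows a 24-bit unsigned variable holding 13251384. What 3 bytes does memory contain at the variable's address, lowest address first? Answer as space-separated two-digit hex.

38 33 CA

13251384 in hexadecimal, padded to 24 bits, is 0xCA3338.
Split into bytes (most-significant first): CA 33 38.
Little-endian: lowest address holds the least-significant byte.
So at ascending addresses the bytes are 38 33 CA.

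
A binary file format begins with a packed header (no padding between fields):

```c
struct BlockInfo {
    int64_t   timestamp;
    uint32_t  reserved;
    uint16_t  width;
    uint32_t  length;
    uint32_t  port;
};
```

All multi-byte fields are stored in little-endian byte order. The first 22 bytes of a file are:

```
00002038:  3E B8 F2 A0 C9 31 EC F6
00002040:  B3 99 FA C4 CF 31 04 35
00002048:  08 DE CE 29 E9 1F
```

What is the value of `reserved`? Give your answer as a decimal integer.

3304757683

`reserved` follows `timestamp` (8 bytes), so it starts at byte offset 8 and occupies 4 bytes.
Bytes at offsets 8..11: B3 99 FA C4.
In little-endian order the low byte comes first in memory.
Reassemble most-significant byte first: C4 FA 99 B3 → 0xC4FA99B3.
0xC4FA99B3 = 3304757683.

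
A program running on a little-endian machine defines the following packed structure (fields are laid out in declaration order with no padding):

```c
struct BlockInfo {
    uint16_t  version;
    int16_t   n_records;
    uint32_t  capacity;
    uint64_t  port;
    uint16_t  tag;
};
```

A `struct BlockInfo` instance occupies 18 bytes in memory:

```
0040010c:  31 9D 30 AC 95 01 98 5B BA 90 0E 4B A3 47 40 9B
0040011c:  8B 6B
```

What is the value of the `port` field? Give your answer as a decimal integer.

11187020241052799162

`port` follows `version` (2 B), `n_records` (2 B), `capacity` (4 B), so it starts at offset 2 + 2 + 4 = 8 and occupies 8 bytes.
Bytes at offsets 8..15: BA 90 0E 4B A3 47 40 9B.
Little-endian stores the least-significant byte at the lowest address.
Reassemble most-significant byte first: 9B 40 47 A3 4B 0E 90 BA → 0x9B4047A34B0E90BA.
0x9B4047A34B0E90BA = 11187020241052799162.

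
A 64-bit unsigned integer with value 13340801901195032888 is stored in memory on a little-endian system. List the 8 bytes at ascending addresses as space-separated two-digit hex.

38 F9 95 83 A5 0C 24 B9

13340801901195032888 in hexadecimal, padded to 64 bits, is 0xB9240CA58395F938.
Split into bytes (most-significant first): B9 24 0C A5 83 95 F9 38.
Little-endian stores the least-significant byte at the lowest address.
So at ascending addresses the bytes are 38 F9 95 83 A5 0C 24 B9.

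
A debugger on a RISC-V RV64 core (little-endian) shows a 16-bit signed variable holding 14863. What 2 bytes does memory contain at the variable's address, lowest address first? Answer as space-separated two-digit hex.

0F 3A

14863 in hexadecimal, padded to 16 bits, is 0x3A0F.
Split into bytes (most-significant first): 3A 0F.
Little-endian: lowest address holds the least-significant byte.
So at ascending addresses the bytes are 0F 3A.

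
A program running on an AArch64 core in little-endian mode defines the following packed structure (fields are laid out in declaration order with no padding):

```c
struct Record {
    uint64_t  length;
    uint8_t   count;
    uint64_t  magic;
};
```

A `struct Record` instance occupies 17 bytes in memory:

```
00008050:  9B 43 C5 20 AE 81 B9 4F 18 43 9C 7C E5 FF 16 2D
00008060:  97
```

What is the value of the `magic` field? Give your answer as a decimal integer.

`magic` follows `length` (8 B), `count` (1 B), so it starts at offset 8 + 1 = 9 and occupies 8 bytes.
Bytes at offsets 9..16: 43 9C 7C E5 FF 16 2D 97.
In little-endian order the low byte comes first in memory.
Reassemble most-significant byte first: 97 2D 16 FF E5 7C 9C 43 → 0x972D16FFE57C9C43.
0x972D16FFE57C9C43 = 10893388362001718339.

10893388362001718339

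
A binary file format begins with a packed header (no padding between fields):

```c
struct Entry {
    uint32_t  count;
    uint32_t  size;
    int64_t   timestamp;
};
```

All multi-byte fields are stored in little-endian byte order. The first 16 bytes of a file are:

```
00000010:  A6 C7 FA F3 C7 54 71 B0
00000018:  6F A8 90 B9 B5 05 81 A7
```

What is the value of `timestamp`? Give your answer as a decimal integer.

-6376809319319426961

`timestamp` follows `count` (4 B), `size` (4 B), so it starts at offset 4 + 4 = 8 and occupies 8 bytes.
Bytes at offsets 8..15: 6F A8 90 B9 B5 05 81 A7.
Little-endian stores the least-significant byte at the lowest address.
Reassemble most-significant byte first: A7 81 05 B5 B9 90 A8 6F → 0xA78105B5B990A86F.
Top bit is set, so as a signed 64-bit value this is 0xA78105B5B990A86F − 2^64 = -6376809319319426961.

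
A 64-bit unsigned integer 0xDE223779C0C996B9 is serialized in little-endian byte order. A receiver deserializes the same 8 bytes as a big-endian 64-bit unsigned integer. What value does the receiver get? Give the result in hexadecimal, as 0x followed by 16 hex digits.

0xB996C9C0793722DE

Stored little-endian, the bytes at ascending addresses are B9 96 C9 C0 79 37 22 DE.
Read back as big-endian, the last byte is least significant, giving 0xB996C9C0793722DE.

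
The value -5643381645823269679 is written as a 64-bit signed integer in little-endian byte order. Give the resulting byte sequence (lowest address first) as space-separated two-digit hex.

Two's complement of -5643381645823269679 in 64 bits: 5643381645823269679 = 0x4E5151B4FB415B2F; invert → 0xB1AEAE4B04BEA4D0; add 1 → 0xB1AEAE4B04BEA4D1.
Split into bytes (most-significant first): B1 AE AE 4B 04 BE A4 D1.
Little-endian: lowest address holds the least-significant byte.
So at ascending addresses the bytes are D1 A4 BE 04 4B AE AE B1.

D1 A4 BE 04 4B AE AE B1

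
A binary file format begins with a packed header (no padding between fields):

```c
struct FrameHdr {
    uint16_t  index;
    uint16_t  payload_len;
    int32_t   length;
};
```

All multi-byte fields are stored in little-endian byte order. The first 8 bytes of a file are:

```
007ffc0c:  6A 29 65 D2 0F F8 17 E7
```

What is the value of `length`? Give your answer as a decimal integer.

-417859569

`length` follows `index` (2 B), `payload_len` (2 B), so it starts at offset 2 + 2 = 4 and occupies 4 bytes.
Bytes at offsets 4..7: 0F F8 17 E7.
In little-endian order the low byte comes first in memory.
Reassemble most-significant byte first: E7 17 F8 0F → 0xE717F80F.
Top bit is set, so as a signed 32-bit value this is 0xE717F80F − 2^32 = -417859569.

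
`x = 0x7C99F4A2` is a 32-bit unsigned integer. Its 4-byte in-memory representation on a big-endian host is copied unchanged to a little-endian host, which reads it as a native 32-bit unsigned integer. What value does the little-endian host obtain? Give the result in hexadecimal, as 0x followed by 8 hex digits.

0xA2F4997C

Stored big-endian, the bytes at ascending addresses are 7C 99 F4 A2.
Read back as little-endian, the first byte is least significant, giving 0xA2F4997C.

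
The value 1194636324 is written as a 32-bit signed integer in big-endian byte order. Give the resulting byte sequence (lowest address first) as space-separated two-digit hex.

47 34 B4 24

1194636324 in hexadecimal, padded to 32 bits, is 0x4734B424.
Split into bytes (most-significant first): 47 34 B4 24.
Big-endian stores the most-significant byte at the lowest address.
So the memory order matches the most-significant-first order: 47 34 B4 24.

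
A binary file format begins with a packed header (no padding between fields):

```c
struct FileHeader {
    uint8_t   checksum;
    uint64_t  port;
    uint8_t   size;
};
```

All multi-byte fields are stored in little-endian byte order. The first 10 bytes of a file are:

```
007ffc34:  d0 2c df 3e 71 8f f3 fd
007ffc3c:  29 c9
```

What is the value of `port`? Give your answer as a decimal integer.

`port` follows `checksum` (1 byte), so it starts at byte offset 1 and occupies 8 bytes.
Bytes at offsets 1..8: 2C DF 3E 71 8F F3 FD 29.
Little-endian: lowest address holds the least-significant byte.
Reassemble most-significant byte first: 29 FD F3 8F 71 3E DF 2C → 0x29FDF38F713EDF2C.
0x29FDF38F713EDF2C = 3025842322068660012.

3025842322068660012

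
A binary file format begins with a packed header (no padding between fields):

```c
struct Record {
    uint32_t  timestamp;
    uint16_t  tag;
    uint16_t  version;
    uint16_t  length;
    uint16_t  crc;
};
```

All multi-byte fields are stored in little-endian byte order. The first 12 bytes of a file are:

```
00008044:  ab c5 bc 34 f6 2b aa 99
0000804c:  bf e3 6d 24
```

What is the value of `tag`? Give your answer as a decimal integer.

`tag` follows `timestamp` (4 bytes), so it starts at byte offset 4 and occupies 2 bytes.
Bytes at offsets 4..5: F6 2B.
In little-endian order the low byte comes first in memory.
Reassemble most-significant byte first: 2B F6 → 0x2BF6.
0x2BF6 = 11254.

11254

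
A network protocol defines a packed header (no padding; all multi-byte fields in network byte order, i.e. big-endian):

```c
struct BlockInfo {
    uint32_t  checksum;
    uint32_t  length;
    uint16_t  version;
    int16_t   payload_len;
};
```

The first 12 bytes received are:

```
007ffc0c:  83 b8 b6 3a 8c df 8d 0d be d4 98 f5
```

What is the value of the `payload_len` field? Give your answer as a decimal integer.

`payload_len` follows `checksum` (4 B), `length` (4 B), `version` (2 B), so it starts at offset 4 + 4 + 2 = 10 and occupies 2 bytes.
Bytes at offsets 10..11: 98 F5.
Big-endian: lowest address holds the most-significant byte.
The bytes are already most-significant first: 0x98F5.
Top bit is set, so as a signed 16-bit value this is 0x98F5 − 2^16 = -26379.

-26379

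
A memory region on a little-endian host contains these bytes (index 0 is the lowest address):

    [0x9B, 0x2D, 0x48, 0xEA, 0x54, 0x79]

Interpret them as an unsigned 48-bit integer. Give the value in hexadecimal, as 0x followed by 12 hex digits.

0x7954EA482D9B

Little-endian stores the least-significant byte at the lowest address.
Reassemble most-significant byte first: 79 54 EA 48 2D 9B → 0x7954EA482D9B.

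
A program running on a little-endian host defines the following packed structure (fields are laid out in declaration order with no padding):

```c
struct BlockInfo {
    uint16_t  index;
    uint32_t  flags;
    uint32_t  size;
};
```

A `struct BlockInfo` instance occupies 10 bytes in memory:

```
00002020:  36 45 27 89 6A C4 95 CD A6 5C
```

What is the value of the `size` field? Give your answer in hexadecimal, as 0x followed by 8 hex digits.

0x5CA6CD95

`size` follows `index` (2 B), `flags` (4 B), so it starts at offset 2 + 4 = 6 and occupies 4 bytes.
Bytes at offsets 6..9: 95 CD A6 5C.
In little-endian order the low byte comes first in memory.
Reassemble most-significant byte first: 5C A6 CD 95 → 0x5CA6CD95.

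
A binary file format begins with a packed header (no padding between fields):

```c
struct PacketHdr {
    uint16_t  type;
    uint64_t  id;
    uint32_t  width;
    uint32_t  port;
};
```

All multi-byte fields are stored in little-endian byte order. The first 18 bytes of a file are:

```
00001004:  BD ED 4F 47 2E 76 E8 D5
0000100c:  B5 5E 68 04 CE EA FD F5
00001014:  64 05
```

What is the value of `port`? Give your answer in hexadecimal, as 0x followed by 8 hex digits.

0x0564F5FD

`port` follows `type` (2 B), `id` (8 B), `width` (4 B), so it starts at offset 2 + 8 + 4 = 14 and occupies 4 bytes.
Bytes at offsets 14..17: FD F5 64 05.
Little-endian stores the least-significant byte at the lowest address.
Reassemble most-significant byte first: 05 64 F5 FD → 0x0564F5FD.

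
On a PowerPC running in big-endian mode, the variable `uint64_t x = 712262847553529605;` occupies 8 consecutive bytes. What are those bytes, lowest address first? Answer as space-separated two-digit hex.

09 E2 77 49 3F 22 E7 05

712262847553529605 in hexadecimal, padded to 64 bits, is 0x09E277493F22E705.
Split into bytes (most-significant first): 09 E2 77 49 3F 22 E7 05.
Big-endian stores the most-significant byte at the lowest address.
So the memory order matches the most-significant-first order: 09 E2 77 49 3F 22 E7 05.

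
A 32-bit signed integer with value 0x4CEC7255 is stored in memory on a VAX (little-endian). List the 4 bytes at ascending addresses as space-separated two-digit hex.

Split into bytes (most-significant first): 4C EC 72 55.
Little-endian stores the least-significant byte at the lowest address.
So at ascending addresses the bytes are 55 72 EC 4C.

55 72 EC 4C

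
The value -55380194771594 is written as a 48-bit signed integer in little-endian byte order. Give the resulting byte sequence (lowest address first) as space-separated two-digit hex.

76 BD 29 CB A1 CD

Two's complement of -55380194771594 in 48 bits: 55380194771594 = 0x325E34D6428A; invert → 0xCDA1CB29BD75; add 1 → 0xCDA1CB29BD76.
Split into bytes (most-significant first): CD A1 CB 29 BD 76.
Little-endian: lowest address holds the least-significant byte.
So at ascending addresses the bytes are 76 BD 29 CB A1 CD.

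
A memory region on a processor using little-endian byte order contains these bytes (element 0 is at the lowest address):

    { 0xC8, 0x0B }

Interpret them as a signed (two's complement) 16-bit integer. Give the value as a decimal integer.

In little-endian order the low byte comes first in memory.
Reassemble most-significant byte first: 0B C8 → 0x0BC8.
0x0BC8 = 3016.

3016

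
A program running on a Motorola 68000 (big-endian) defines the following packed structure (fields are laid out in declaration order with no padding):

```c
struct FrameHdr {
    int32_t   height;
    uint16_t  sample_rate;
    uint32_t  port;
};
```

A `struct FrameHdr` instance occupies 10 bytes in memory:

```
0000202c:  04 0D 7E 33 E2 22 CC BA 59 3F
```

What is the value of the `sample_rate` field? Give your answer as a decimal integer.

`sample_rate` follows `height` (4 bytes), so it starts at byte offset 4 and occupies 2 bytes.
Bytes at offsets 4..5: E2 22.
Big-endian stores the most-significant byte at the lowest address.
The bytes are already most-significant first: 0xE222.
0xE222 = 57890.

57890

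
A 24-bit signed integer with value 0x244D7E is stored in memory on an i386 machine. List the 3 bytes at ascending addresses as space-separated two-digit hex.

Split into bytes (most-significant first): 24 4D 7E.
Little-endian stores the least-significant byte at the lowest address.
So at ascending addresses the bytes are 7E 4D 24.

7E 4D 24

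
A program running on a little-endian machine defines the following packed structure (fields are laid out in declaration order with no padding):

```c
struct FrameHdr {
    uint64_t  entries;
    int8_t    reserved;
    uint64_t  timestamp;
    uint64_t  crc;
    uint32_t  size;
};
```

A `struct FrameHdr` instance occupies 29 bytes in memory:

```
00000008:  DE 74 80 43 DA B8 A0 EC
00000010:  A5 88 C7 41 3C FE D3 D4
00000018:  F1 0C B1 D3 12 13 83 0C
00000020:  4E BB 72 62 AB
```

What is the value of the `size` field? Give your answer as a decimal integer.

2875355835

`size` follows `entries` (8 B), `reserved` (1 B), `timestamp` (8 B), `crc` (8 B), so it starts at offset 8 + 1 + 8 + 8 = 25 and occupies 4 bytes.
Bytes at offsets 25..28: BB 72 62 AB.
In little-endian order the low byte comes first in memory.
Reassemble most-significant byte first: AB 62 72 BB → 0xAB6272BB.
0xAB6272BB = 2875355835.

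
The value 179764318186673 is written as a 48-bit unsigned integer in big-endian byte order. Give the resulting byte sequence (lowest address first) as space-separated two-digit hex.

179764318186673 in hexadecimal, padded to 48 bits, is 0xA37EA4542CB1.
Split into bytes (most-significant first): A3 7E A4 54 2C B1.
In big-endian order the high byte comes first in memory.
So the memory order matches the most-significant-first order: A3 7E A4 54 2C B1.

A3 7E A4 54 2C B1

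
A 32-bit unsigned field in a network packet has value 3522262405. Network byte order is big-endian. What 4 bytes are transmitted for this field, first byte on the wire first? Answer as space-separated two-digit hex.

3522262405 in hexadecimal, padded to 32 bits, is 0xD1F17585.
Split into bytes (most-significant first): D1 F1 75 85.
Big-endian stores the most-significant byte at the lowest address.
So the memory order matches the most-significant-first order: D1 F1 75 85.

D1 F1 75 85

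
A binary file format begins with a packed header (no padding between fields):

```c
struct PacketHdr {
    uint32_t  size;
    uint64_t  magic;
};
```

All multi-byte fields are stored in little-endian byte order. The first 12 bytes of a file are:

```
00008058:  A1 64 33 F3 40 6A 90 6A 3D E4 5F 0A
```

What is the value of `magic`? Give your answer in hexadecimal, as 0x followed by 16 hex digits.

0x0A5FE43D6A906A40

`magic` follows `size` (4 bytes), so it starts at byte offset 4 and occupies 8 bytes.
Bytes at offsets 4..11: 40 6A 90 6A 3D E4 5F 0A.
Little-endian: lowest address holds the least-significant byte.
Reassemble most-significant byte first: 0A 5F E4 3D 6A 90 6A 40 → 0x0A5FE43D6A906A40.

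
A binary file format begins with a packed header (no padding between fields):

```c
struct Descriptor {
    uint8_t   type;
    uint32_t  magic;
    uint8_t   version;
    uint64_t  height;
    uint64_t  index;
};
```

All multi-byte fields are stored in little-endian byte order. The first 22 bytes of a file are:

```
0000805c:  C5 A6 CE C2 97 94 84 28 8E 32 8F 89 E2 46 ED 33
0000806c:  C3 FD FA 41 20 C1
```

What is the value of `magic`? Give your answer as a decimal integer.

`magic` follows `type` (1 byte), so it starts at byte offset 1 and occupies 4 bytes.
Bytes at offsets 1..4: A6 CE C2 97.
In little-endian order the low byte comes first in memory.
Reassemble most-significant byte first: 97 C2 CE A6 → 0x97C2CEA6.
0x97C2CEA6 = 2546126502.

2546126502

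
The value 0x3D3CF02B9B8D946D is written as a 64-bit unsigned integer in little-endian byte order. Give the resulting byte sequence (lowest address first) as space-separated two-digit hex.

6D 94 8D 9B 2B F0 3C 3D

Split into bytes (most-significant first): 3D 3C F0 2B 9B 8D 94 6D.
In little-endian order the low byte comes first in memory.
So at ascending addresses the bytes are 6D 94 8D 9B 2B F0 3C 3D.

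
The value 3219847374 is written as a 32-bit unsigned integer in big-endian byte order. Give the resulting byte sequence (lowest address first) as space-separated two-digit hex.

3219847374 in hexadecimal, padded to 32 bits, is 0xBFEAF8CE.
Split into bytes (most-significant first): BF EA F8 CE.
Big-endian: lowest address holds the most-significant byte.
So the memory order matches the most-significant-first order: BF EA F8 CE.

BF EA F8 CE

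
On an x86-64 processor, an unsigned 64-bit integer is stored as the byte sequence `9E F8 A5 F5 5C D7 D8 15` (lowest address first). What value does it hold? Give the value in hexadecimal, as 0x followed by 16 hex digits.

Little-endian: lowest address holds the least-significant byte.
Reassemble most-significant byte first: 15 D8 D7 5C F5 A5 F8 9E → 0x15D8D75CF5A5F89E.

0x15D8D75CF5A5F89E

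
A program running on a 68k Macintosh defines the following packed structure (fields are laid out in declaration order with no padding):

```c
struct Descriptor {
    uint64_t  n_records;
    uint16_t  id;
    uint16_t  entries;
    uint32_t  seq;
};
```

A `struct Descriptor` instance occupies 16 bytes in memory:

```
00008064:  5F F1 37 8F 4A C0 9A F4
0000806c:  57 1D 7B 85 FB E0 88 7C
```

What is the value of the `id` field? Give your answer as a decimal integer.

`id` follows `n_records` (8 bytes), so it starts at byte offset 8 and occupies 2 bytes.
Bytes at offsets 8..9: 57 1D.
Big-endian: lowest address holds the most-significant byte.
The bytes are already most-significant first: 0x571D.
0x571D = 22301.

22301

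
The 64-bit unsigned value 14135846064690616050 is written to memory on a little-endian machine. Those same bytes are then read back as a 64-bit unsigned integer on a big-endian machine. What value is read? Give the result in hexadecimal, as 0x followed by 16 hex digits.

0xF2D67CD5199D2CC4

14135846064690616050 in 64-bit hexadecimal is 0xC42C9D19D57CD6F2.
Stored little-endian, the bytes at ascending addresses are F2 D6 7C D5 19 9D 2C C4.
Read back as big-endian, the last byte is least significant, giving 0xF2D67CD5199D2CC4.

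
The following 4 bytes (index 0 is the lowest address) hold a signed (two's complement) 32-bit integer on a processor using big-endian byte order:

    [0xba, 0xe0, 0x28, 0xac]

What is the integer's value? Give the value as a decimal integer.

In big-endian order the high byte comes first in memory.
The bytes are already most-significant first: 0xBAE028AC.
Top bit is set, so as a signed 32-bit value this is 0xBAE028AC − 2^32 = -1159714644.

-1159714644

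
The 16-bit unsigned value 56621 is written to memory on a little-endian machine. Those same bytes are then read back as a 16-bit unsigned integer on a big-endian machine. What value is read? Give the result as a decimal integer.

11741

56621 in 16-bit hexadecimal is 0xDD2D.
Stored little-endian, the bytes at ascending addresses are 2D DD.
Read back as big-endian, the last byte is least significant, giving 0x2DDD.
0x2DDD = 11741.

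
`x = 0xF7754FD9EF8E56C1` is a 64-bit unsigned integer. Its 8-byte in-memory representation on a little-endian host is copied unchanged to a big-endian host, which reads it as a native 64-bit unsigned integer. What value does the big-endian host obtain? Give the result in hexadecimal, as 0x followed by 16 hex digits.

0xC1568EEFD94F75F7

Stored little-endian, the bytes at ascending addresses are C1 56 8E EF D9 4F 75 F7.
Read back as big-endian, the last byte is least significant, giving 0xC1568EEFD94F75F7.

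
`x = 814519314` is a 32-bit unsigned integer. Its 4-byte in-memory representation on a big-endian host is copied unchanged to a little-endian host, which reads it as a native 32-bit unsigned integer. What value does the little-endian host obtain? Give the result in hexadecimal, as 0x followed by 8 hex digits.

0x12948C30

814519314 in 32-bit hexadecimal is 0x308C9412.
Stored big-endian, the bytes at ascending addresses are 30 8C 94 12.
Read back as little-endian, the first byte is least significant, giving 0x12948C30.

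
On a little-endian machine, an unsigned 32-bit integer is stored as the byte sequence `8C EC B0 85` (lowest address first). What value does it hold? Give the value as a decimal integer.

2242964620

Little-endian: lowest address holds the least-significant byte.
Reassemble most-significant byte first: 85 B0 EC 8C → 0x85B0EC8C.
0x85B0EC8C = 2242964620.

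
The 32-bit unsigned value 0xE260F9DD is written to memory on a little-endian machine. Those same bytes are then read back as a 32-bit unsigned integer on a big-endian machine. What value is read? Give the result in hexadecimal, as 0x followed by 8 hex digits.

0xDDF960E2

Stored little-endian, the bytes at ascending addresses are DD F9 60 E2.
Read back as big-endian, the last byte is least significant, giving 0xDDF960E2.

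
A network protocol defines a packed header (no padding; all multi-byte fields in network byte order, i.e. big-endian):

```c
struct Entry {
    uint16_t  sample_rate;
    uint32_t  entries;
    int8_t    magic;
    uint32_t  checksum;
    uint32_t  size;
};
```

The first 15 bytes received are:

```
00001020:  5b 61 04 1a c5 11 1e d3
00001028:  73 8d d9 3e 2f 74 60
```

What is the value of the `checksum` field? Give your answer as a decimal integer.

`checksum` follows `sample_rate` (2 B), `entries` (4 B), `magic` (1 B), so it starts at offset 2 + 4 + 1 = 7 and occupies 4 bytes.
Bytes at offsets 7..10: D3 73 8D D9.
Big-endian: lowest address holds the most-significant byte.
The bytes are already most-significant first: 0xD3738DD9.
0xD3738DD9 = 3547565529.

3547565529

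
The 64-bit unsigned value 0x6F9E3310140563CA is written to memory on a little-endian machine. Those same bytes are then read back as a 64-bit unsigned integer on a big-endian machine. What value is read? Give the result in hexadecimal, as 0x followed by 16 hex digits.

0xCA63051410339E6F

Stored little-endian, the bytes at ascending addresses are CA 63 05 14 10 33 9E 6F.
Read back as big-endian, the last byte is least significant, giving 0xCA63051410339E6F.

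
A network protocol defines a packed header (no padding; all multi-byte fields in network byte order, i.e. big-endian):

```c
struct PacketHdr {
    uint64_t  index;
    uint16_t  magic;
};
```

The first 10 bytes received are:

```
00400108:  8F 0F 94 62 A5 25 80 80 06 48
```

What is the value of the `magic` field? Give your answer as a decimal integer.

1608

`magic` follows `index` (8 bytes), so it starts at byte offset 8 and occupies 2 bytes.
Bytes at offsets 8..9: 06 48.
Big-endian stores the most-significant byte at the lowest address.
The bytes are already most-significant first: 0x0648.
0x0648 = 1608.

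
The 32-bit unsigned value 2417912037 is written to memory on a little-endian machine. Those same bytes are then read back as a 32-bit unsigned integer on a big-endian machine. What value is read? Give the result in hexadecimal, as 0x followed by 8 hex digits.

2417912037 in 32-bit hexadecimal is 0x901E68E5.
Stored little-endian, the bytes at ascending addresses are E5 68 1E 90.
Read back as big-endian, the last byte is least significant, giving 0xE5681E90.

0xE5681E90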